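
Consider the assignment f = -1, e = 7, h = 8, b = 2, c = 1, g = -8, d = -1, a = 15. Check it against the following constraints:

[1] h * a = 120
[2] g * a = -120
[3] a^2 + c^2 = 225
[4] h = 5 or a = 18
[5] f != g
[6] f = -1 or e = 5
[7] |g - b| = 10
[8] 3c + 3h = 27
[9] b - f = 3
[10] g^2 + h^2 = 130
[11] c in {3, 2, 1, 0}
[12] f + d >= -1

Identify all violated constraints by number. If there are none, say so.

[1] h * a = 8 * 15 = 120 — OK.
[2] g * a = -8 * 15 = -120 — OK.
[3] a^2 + c^2 = 15^2 + 1^2 = 225 + 1 = 226, not 225 — violated.
[4] h = 8 ≠ 5 and a = 15 ≠ 18; both disjuncts false — violated.
[5] f = -1, g = -8; distinct — OK.
[6] f = -1 = -1 (first disjunct) — OK.
[7] |-8 - 2| = 10 — OK.
[8] 3c + 3h = 3(1) + 3(8) = 27 — OK.
[9] b - f = 2 - (-1) = 3 — OK.
[10] g^2 + h^2 = (-8)^2 + 8^2 = 64 + 64 = 128, not 130 — violated.
[11] c = 1 is in {3, 2, 1, 0} — OK.
[12] f + d = -1 + (-1) = -2; -2 < -1, bound -1 not met — violated.

Constraints 3, 4, 10, 12 do not hold.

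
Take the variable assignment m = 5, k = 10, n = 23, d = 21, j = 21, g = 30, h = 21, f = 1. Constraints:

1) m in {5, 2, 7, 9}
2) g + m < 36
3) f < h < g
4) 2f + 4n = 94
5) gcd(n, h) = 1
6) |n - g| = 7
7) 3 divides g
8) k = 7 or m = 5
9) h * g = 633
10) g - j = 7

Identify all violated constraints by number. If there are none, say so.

1) m = 5 is in {5, 2, 7, 9} — OK.
2) g + m = 30 + 5 = 35; 35 < 36 — OK.
3) values 1 < 21 < 30 — OK.
4) 2f + 4n = 2(1) + 4(23) = 94 — OK.
5) gcd(23, 21) = 1 — OK.
6) |23 - 30| = 7 — OK.
7) 30 / 3 = 10, so 3 divides 30 — OK.
8) k = 10 ≠ 7, but m = 5 = 5 (second disjunct) — OK.
9) h * g = 21 * 30 = 630, not 633 — violated.
10) g - j = 30 - 21 = 9, not 7 — violated.

No — constraints 9, 10 are not satisfied.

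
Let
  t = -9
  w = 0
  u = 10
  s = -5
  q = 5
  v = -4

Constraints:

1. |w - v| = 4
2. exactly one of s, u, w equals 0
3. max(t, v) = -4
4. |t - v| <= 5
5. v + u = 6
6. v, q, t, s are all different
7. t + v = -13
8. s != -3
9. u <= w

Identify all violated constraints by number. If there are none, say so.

1. |0 - (-4)| = 4 — holds.
2. s=-5, u=10, w=0; 1 of them equals 0 — holds.
3. max(-9, -4) = -4 — holds.
4. |-9 - (-4)| = 5; 5 ≤ 5 — holds.
5. v + u = -4 + 10 = 6 — holds.
6. values -4, 5, -9, -5 are pairwise distinct — holds.
7. t + v = -9 + (-4) = -13 — holds.
8. s = -5, and -5 ≠ -3 — holds.
9. u = 10, w = 0; 10 > 0 (want ≤) — fails.

Violated: 9.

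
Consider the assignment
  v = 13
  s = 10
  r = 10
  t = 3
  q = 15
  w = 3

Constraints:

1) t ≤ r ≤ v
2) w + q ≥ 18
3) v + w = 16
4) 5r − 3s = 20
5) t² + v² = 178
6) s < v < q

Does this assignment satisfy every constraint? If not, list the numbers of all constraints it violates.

None — every constraint holds.

1) values 3 ≤ 10 ≤ 13  ✓
2) w + q = 3 + 15 = 18; 18 ≥ 18  ✓
3) v + w = 13 + 3 = 16  ✓
4) 5r − 3s = 5(10) − 3(10) = 20  ✓
5) t² + v² = 3² + 13² = 9 + 169 = 178  ✓
6) values 10 < 13 < 15  ✓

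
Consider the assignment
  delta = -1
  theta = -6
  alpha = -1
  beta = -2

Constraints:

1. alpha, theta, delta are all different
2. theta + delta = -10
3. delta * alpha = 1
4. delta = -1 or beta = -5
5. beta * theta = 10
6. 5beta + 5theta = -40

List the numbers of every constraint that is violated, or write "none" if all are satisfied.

No — constraints 1, 2, and 5 are not satisfied.

1. alpha = delta = -1, not all different — violated.
2. theta + delta = -6 + (-1) = -7, not -10 — violated.
3. delta * alpha = -1 * (-1) = 1 — satisfied.
4. delta = -1 = -1 (first disjunct) — satisfied.
5. beta * theta = -2 * (-6) = 12, not 10 — violated.
6. 5beta + 5theta = 5(-2) + 5(-6) = -40 — satisfied.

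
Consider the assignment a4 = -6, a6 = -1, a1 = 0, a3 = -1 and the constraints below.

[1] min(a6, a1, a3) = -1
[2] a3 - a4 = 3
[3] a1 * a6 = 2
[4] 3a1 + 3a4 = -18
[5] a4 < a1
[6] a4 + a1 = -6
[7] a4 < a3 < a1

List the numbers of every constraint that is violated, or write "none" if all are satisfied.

[1] min(-1, 0, -1) = -1 — OK.
[2] a3 - a4 = -1 - (-6) = 5, not 3 — violated.
[3] a1 * a6 = 0 * (-1) = 0, not 2 — violated.
[4] 3a1 + 3a4 = 3(0) + 3(-6) = -18 — OK.
[5] a4 = -6, a1 = 0; -6 < 0 — OK.
[6] a4 + a1 = -6 + 0 = -6 — OK.
[7] values -6 < -1 < 0 — OK.

The assignment fails constraints 2, 3.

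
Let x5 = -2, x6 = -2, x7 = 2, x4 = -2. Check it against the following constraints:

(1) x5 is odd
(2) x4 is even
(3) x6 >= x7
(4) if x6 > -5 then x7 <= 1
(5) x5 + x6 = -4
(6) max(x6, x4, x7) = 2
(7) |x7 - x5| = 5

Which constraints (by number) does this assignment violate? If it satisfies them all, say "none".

(1) x5 = -2 is even — does not hold.
(2) x4 = -2 is even — holds.
(3) x6 = -2, x7 = 2; -2 < 2 (want ≥) — does not hold.
(4) x6 = -2 > -5, so we need x7 ≤ 1; but x7 = 2 > 1 — does not hold.
(5) x5 + x6 = -2 + (-2) = -4 — holds.
(6) max(-2, -2, 2) = 2 — holds.
(7) |2 - (-2)| = 4, not 5 — does not hold.

Violated: 1, 3, 4, 7.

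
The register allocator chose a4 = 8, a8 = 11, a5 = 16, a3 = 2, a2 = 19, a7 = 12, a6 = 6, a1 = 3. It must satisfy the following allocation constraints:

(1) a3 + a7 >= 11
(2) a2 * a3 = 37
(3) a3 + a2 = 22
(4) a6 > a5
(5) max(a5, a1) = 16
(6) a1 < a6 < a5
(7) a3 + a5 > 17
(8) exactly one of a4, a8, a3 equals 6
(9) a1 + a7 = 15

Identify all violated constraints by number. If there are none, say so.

The assignment fails constraints 2, 3, 4, and 8.

(1) a3 + a7 = 2 + 12 = 14; 14 ≥ 11  yes
(2) a2 * a3 = 19 * 2 = 38, not 37  no
(3) a3 + a2 = 2 + 19 = 21, not 22  no
(4) a6 = 6, a5 = 16; 6 ≤ 16 (want >)  no
(5) max(16, 3) = 16  yes
(6) values 3 < 6 < 16  yes
(7) a3 + a5 = 2 + 16 = 18; 18 > 17  yes
(8) a4=8, a8=11, a3=2; 0 of them equal 6, not exactly one  no
(9) a1 + a7 = 3 + 12 = 15  yes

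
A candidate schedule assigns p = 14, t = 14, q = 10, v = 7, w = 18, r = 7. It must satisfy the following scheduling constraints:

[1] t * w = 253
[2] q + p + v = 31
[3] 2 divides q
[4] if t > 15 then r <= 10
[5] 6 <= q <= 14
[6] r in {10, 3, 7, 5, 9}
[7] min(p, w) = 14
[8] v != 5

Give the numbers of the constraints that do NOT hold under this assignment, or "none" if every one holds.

[1] t * w = 14 * 18 = 252, not 253 — does not hold.
[2] q + p + v = 10 + 14 + 7 = 31 — holds.
[3] 10 / 2 = 5, so 2 divides 10 — holds.
[4] t = 14, not > 15; antecedent false, conditional vacuously true — holds.
[5] q = 10 lies in [6, 14] — holds.
[6] r = 7 is in {10, 3, 7, 5, 9} — holds.
[7] min(14, 18) = 14 — holds.
[8] v = 7, and 7 ≠ 5 — holds.

Constraint 1 does not hold.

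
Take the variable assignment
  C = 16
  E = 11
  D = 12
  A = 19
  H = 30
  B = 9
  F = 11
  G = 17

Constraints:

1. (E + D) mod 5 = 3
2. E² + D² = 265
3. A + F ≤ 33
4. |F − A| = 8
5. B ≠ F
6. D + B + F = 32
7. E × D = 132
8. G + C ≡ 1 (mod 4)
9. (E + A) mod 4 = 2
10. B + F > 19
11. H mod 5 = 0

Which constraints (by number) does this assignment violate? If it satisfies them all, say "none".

The assignment satisfies every constraint.

1. E + D = 23; 23 mod 5 = 3 — holds.
2. E² + D² = 11² + 12² = 121 + 144 = 265 — holds.
3. A + F = 19 + 11 = 30; 30 ≤ 33 — holds.
4. |11 − 19| = 8 — holds.
5. B = 9, F = 11; distinct — holds.
6. D + B + F = 12 + 9 + 11 = 32 — holds.
7. E × D = 11 × 12 = 132 — holds.
8. G + C = 33; 33 mod 4 = 1 — holds.
9. E + A = 30; 30 mod 4 = 2 — holds.
10. B + F = 9 + 11 = 20; 20 > 19 — holds.
11. 30 mod 5 = 0 — holds.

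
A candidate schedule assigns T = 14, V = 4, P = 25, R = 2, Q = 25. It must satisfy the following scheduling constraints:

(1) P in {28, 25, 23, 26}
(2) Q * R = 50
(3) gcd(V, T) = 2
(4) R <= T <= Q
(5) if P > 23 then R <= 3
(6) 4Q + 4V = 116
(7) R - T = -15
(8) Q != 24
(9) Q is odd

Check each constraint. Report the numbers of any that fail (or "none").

Constraint 7 is violated.

(1) P = 25 is in {28, 25, 23, 26} — satisfied.
(2) Q * R = 25 * 2 = 50 — satisfied.
(3) gcd(4, 14) = 2 — satisfied.
(4) values 2 <= 14 <= 25 — satisfied.
(5) P = 25 > 23, so we need R ≤ 3; R = 2 ≤ 3 — satisfied.
(6) 4Q + 4V = 4(25) + 4(4) = 116 — satisfied.
(7) R - T = 2 - 14 = -12, not -15 — violated.
(8) Q = 25, and 25 ≠ 24 — satisfied.
(9) Q = 25 is odd — satisfied.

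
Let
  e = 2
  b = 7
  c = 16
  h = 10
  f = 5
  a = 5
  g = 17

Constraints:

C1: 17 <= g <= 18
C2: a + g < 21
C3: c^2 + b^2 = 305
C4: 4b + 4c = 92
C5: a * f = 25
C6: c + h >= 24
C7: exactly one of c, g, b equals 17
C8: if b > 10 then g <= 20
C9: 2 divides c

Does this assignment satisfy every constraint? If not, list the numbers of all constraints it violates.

C1: g = 17 lies in [17, 18]  yes
C2: a + g = 5 + 17 = 22; 22 ≥ 21, bound 21 not met  no
C3: c^2 + b^2 = 16^2 + 7^2 = 256 + 49 = 305  yes
C4: 4b + 4c = 4(7) + 4(16) = 92  yes
C5: a * f = 5 * 5 = 25  yes
C6: c + h = 16 + 10 = 26; 26 ≥ 24  yes
C7: c=16, g=17, b=7; 1 of them equals 17  yes
C8: b = 7, not > 10; antecedent false, conditional vacuously true  yes
C9: 16 / 2 = 8, so 2 divides 16  yes

Constraint 2 does not hold.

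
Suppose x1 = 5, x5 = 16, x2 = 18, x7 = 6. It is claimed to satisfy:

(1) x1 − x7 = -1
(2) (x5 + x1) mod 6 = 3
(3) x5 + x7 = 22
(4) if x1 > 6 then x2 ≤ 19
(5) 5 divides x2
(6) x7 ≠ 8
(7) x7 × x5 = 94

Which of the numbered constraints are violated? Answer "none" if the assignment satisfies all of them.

The assignment fails constraints 5 and 7.

(1) x1 − x7 = 5 − 6 = -1  holds
(2) x5 + x1 = 21; 21 mod 6 = 3  holds
(3) x5 + x7 = 16 + 6 = 22  holds
(4) x1 = 5, not > 6; antecedent false, conditional vacuously true  holds
(5) 18 = 5×3 + 3, so 5 does not divide 18  fails
(6) x7 = 6, and 6 ≠ 8  holds
(7) x7 × x5 = 6 × 16 = 96, not 94  fails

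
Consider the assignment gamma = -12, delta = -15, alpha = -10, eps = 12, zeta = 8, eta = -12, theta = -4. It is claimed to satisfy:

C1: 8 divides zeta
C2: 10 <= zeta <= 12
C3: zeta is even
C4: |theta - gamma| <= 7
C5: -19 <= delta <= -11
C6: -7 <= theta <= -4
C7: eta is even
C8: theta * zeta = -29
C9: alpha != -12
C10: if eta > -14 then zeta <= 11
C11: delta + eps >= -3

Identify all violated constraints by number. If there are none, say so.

The assignment fails constraints 2, 4, 8.

C1: 8 / 8 = 1, so 8 divides 8  OK
C2: zeta = 8 is outside [10, 12]  FAIL
C3: zeta = 8 is even  OK
C4: |-4 - (-12)| = 8; 8 > 7, exceeds bound 7  FAIL
C5: delta = -15 lies in [-19, -11]  OK
C6: theta = -4 lies in [-7, -4]  OK
C7: eta = -12 is even  OK
C8: theta * zeta = -4 * 8 = -32, not -29  FAIL
C9: alpha = -10, and -10 ≠ -12  OK
C10: eta = -12 > -14, so we need zeta ≤ 11; zeta = 8 ≤ 11  OK
C11: delta + eps = -15 + 12 = -3; -3 ≥ -3  OK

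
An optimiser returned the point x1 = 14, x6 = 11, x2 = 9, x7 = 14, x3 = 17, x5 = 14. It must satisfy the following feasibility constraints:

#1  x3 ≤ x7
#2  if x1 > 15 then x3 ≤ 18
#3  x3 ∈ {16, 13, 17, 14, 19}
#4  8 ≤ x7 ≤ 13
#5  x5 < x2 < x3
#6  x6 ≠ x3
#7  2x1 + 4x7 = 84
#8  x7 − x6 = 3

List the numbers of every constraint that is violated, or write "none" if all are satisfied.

No — constraints 1, 4, 5 are not satisfied.

#1 x3 = 17, x7 = 14; 17 > 14 (want ≤)  false
#2 x1 = 14, not > 15; antecedent false, conditional vacuously true  true
#3 x3 = 17 is in {16, 13, 17, 14, 19}  true
#4 x7 = 14 is outside [8, 13]  false
#5 values 14, 9, 17; x5 = 14 is not < x2 = 9  false
#6 x6 = 11, x3 = 17; distinct  true
#7 2x1 + 4x7 = 2(14) + 4(14) = 84  true
#8 x7 − x6 = 14 − 11 = 3  true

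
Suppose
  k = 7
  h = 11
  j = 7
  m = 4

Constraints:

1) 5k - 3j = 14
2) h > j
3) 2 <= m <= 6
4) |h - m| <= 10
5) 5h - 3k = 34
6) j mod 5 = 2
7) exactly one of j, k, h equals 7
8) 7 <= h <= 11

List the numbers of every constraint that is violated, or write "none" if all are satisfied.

1) 5k - 3j = 5(7) - 3(7) = 14 — holds.
2) h = 11, j = 7; 11 > 7 — holds.
3) m = 4 lies in [2, 6] — holds.
4) |11 - 4| = 7; 7 ≤ 10 — holds.
5) 5h - 3k = 5(11) - 3(7) = 34 — holds.
6) 7 mod 5 = 2 — holds.
7) j=7, k=7, h=11; 2 of them equal 7, not exactly one — does not hold.
8) h = 11 lies in [7, 11] — holds.

No — constraint 7 is not satisfied.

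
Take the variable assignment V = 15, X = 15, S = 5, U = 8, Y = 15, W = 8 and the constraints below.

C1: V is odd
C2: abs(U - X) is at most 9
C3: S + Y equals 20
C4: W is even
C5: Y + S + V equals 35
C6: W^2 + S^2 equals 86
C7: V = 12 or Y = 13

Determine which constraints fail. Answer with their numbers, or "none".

C1: V = 15 is odd  yes
C2: abs(8 - 15) = 7; 7 ≤ 9  yes
C3: S + Y = 5 + 15 = 20  yes
C4: W = 8 is even  yes
C5: Y + S + V = 15 + 5 + 15 = 35  yes
C6: W^2 + S^2 = 8^2 + 5^2 = 64 + 25 = 89, not 86  no
C7: V = 15 ≠ 12 and Y = 15 ≠ 13; both disjuncts false  no

Violated: 6, 7.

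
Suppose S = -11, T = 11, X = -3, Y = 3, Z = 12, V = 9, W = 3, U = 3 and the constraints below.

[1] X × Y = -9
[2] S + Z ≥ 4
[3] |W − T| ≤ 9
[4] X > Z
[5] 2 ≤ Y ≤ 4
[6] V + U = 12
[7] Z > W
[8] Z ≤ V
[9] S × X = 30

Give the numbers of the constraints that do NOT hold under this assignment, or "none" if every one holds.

[1] X × Y = -3 × 3 = -9 — satisfied.
[2] S + Z = -11 + 12 = 1; 1 < 4, bound 4 not met — violated.
[3] |3 − 11| = 8; 8 ≤ 9 — satisfied.
[4] X = -3, Z = 12; -3 ≤ 12 (want >) — violated.
[5] Y = 3 lies in [2, 4] — satisfied.
[6] V + U = 9 + 3 = 12 — satisfied.
[7] Z = 12, W = 3; 12 > 3 — satisfied.
[8] Z = 12, V = 9; 12 > 9 (want ≤) — violated.
[9] S × X = -11 × (-3) = 33, not 30 — violated.

Constraints 2, 4, 8, and 9 do not hold.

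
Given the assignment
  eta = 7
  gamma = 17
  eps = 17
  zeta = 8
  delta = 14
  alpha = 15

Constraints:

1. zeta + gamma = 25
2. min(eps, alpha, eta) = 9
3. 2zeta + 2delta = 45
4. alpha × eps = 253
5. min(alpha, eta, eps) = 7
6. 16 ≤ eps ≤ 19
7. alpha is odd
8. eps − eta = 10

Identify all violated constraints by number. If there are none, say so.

Constraints 2, 3, and 4 do not hold.

1. zeta + gamma = 8 + 17 = 25  holds
2. min(17, 15, 7) = 7, not 9  fails
3. 2zeta + 2delta = 2(8) + 2(14) = 44, not 45  fails
4. alpha × eps = 15 × 17 = 255, not 253  fails
5. min(15, 7, 17) = 7  holds
6. eps = 17 lies in [16, 19]  holds
7. alpha = 15 is odd  holds
8. eps − eta = 17 − 7 = 10  holds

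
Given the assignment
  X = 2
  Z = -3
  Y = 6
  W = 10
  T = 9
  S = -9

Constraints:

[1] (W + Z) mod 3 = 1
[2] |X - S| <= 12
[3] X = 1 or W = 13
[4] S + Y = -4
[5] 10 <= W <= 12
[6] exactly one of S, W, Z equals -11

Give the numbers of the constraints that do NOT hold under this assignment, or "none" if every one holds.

Violated: 3, 4, and 6.

[1] W + Z = 7; 7 mod 3 = 1 — holds.
[2] |2 - (-9)| = 11; 11 ≤ 12 — holds.
[3] X = 2 ≠ 1 and W = 10 ≠ 13; both disjuncts false — does not hold.
[4] S + Y = -9 + 6 = -3, not -4 — does not hold.
[5] W = 10 lies in [10, 12] — holds.
[6] S=-9, W=10, Z=-3; 0 of them equal -11, not exactly one — does not hold.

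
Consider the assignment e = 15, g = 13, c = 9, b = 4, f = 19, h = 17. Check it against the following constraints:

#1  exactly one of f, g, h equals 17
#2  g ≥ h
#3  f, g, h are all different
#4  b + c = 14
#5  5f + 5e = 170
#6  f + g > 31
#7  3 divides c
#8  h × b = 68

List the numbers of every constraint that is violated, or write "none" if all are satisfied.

#1 f=19, g=13, h=17; 1 of them equals 17  OK
#2 g = 13, h = 17; 13 < 17 (want ≥)  FAIL
#3 values 19, 13, 17 are pairwise distinct  OK
#4 b + c = 4 + 9 = 13, not 14  FAIL
#5 5f + 5e = 5(19) + 5(15) = 170  OK
#6 f + g = 19 + 13 = 32; 32 > 31  OK
#7 9 / 3 = 3, so 3 divides 9  OK
#8 h × b = 17 × 4 = 68  OK

Violated: 2 and 4.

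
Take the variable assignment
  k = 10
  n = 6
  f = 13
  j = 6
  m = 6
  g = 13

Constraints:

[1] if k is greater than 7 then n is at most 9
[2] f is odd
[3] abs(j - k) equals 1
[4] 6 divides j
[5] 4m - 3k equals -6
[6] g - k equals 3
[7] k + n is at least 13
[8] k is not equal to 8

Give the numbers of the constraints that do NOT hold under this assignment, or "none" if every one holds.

No — constraint 3 is not satisfied.

[1] k = 10 > 7, so we need n ≤ 9; n = 6 ≤ 9 — satisfied.
[2] f = 13 is odd — satisfied.
[3] abs(6 - 10) = 4, not 1 — violated.
[4] 6 / 6 = 1, so 6 divides 6 — satisfied.
[5] 4m - 3k = 4(6) - 3(10) = -6 — satisfied.
[6] g - k = 13 - 10 = 3 — satisfied.
[7] k + n = 10 + 6 = 16; 16 ≥ 13 — satisfied.
[8] k = 10, and 10 ≠ 8 — satisfied.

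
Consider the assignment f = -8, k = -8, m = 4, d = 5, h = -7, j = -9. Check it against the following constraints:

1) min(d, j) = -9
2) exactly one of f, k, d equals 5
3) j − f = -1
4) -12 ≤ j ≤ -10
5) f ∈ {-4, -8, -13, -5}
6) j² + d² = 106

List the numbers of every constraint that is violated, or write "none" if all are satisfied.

Constraint 4 is violated.

1) min(5, -9) = -9 — holds.
2) f=-8, k=-8, d=5; 1 of them equals 5 — holds.
3) j − f = -9 − (-8) = -1 — holds.
4) j = -9 is outside [-12, -10] — fails.
5) f = -8 is in {-4, -8, -13, -5} — holds.
6) j² + d² = (-9)² + 5² = 81 + 25 = 106 — holds.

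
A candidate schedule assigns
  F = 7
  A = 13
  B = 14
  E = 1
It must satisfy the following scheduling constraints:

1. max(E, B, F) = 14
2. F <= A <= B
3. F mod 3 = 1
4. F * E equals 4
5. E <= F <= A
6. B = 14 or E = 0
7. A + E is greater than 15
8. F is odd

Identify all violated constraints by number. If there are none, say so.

Constraints 4, 7 are violated.

1. max(1, 14, 7) = 14  true
2. values 7 <= 13 <= 14  true
3. 7 mod 3 = 1  true
4. F * E = 7 * 1 = 7, not 4  false
5. values 1 <= 7 <= 13  true
6. B = 14 = 14 (first disjunct)  true
7. A + E = 13 + 1 = 14; 14 ≤ 15, bound 15 not met  false
8. F = 7 is odd  true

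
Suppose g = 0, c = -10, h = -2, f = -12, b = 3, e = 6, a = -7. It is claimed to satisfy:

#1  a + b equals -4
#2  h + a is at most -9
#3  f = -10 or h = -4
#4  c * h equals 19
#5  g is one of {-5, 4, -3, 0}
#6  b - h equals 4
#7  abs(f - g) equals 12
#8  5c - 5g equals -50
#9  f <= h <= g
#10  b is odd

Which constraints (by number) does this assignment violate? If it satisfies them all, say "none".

Constraints 3, 4, 6 do not hold.

#1 a + b = -7 + 3 = -4  ✓
#2 h + a = -2 + (-7) = -9; -9 ≤ -9  ✓
#3 f = -12 ≠ -10 and h = -2 ≠ -4; both disjuncts false  ✗
#4 c * h = -10 * (-2) = 20, not 19  ✗
#5 g = 0 is in {-5, 4, -3, 0}  ✓
#6 b - h = 3 - (-2) = 5, not 4  ✗
#7 abs(-12 - 0) = 12  ✓
#8 5c - 5g = 5(-10) - 5(0) = -50  ✓
#9 values -12 <= -2 <= 0  ✓
#10 b = 3 is odd  ✓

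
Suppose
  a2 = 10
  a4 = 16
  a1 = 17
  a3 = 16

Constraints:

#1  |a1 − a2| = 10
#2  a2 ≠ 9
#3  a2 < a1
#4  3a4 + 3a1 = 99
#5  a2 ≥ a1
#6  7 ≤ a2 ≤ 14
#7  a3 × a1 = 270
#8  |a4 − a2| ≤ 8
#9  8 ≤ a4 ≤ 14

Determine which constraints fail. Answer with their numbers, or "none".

The assignment fails constraints 1, 5, 7, and 9.

#1 |17 − 10| = 7, not 10  ✗
#2 a2 = 10, and 10 ≠ 9  ✓
#3 a2 = 10, a1 = 17; 10 < 17  ✓
#4 3a4 + 3a1 = 3(16) + 3(17) = 99  ✓
#5 a2 = 10, a1 = 17; 10 < 17 (want ≥)  ✗
#6 a2 = 10 lies in [7, 14]  ✓
#7 a3 × a1 = 16 × 17 = 272, not 270  ✗
#8 |16 − 10| = 6; 6 ≤ 8  ✓
#9 a4 = 16 is outside [8, 14]  ✗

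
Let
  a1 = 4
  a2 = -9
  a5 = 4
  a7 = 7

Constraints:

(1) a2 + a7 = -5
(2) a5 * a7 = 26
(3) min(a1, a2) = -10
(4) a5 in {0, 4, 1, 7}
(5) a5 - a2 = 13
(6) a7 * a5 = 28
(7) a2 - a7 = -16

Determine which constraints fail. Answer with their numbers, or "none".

(1) a2 + a7 = -9 + 7 = -2, not -5 — fails.
(2) a5 * a7 = 4 * 7 = 28, not 26 — fails.
(3) min(4, -9) = -9, not -10 — fails.
(4) a5 = 4 is in {0, 4, 1, 7} — holds.
(5) a5 - a2 = 4 - (-9) = 13 — holds.
(6) a7 * a5 = 7 * 4 = 28 — holds.
(7) a2 - a7 = -9 - 7 = -16 — holds.

Violated: 1, 2, 3.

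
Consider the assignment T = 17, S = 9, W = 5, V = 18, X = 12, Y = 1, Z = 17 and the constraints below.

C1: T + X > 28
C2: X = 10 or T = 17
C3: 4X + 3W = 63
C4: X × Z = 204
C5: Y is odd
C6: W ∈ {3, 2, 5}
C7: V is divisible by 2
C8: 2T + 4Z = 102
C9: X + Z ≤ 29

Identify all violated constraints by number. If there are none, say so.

C1: T + X = 17 + 12 = 29; 29 > 28 — holds.
C2: X = 12 ≠ 10, but T = 17 = 17 (second disjunct) — holds.
C3: 4X + 3W = 4(12) + 3(5) = 63 — holds.
C4: X × Z = 12 × 17 = 204 — holds.
C5: Y = 1 is odd — holds.
C6: W = 5 is in {3, 2, 5} — holds.
C7: 18 / 2 = 9, so 2 divides 18 — holds.
C8: 2T + 4Z = 2(17) + 4(17) = 102 — holds.
C9: X + Z = 12 + 17 = 29; 29 ≤ 29 — holds.

None — every constraint holds.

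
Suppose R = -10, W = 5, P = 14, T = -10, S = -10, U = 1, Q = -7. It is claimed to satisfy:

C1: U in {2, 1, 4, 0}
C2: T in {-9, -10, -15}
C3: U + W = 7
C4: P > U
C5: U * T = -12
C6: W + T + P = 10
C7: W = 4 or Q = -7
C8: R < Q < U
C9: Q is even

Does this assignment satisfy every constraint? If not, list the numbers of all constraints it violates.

C1: U = 1 is in {2, 1, 4, 0} — holds.
C2: T = -10 is in {-9, -10, -15} — holds.
C3: U + W = 1 + 5 = 6, not 7 — does not hold.
C4: P = 14, U = 1; 14 > 1 — holds.
C5: U * T = 1 * (-10) = -10, not -12 — does not hold.
C6: W + T + P = 5 + (-10) + 14 = 9, not 10 — does not hold.
C7: W = 5 ≠ 4, but Q = -7 = -7 (second disjunct) — holds.
C8: values -10 < -7 < 1 — holds.
C9: Q = -7 is odd — does not hold.

Constraints 3, 5, 6, and 9 are violated.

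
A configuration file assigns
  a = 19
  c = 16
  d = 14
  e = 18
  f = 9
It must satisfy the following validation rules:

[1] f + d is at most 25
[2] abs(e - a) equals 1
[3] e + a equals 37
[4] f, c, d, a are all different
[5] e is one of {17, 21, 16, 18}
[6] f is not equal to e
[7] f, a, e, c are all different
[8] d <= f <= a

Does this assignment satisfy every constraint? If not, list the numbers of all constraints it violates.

[1] f + d = 9 + 14 = 23; 23 ≤ 25  yes
[2] abs(18 - 19) = 1  yes
[3] e + a = 18 + 19 = 37  yes
[4] values 9, 16, 14, 19 are pairwise distinct  yes
[5] e = 18 is in {17, 21, 16, 18}  yes
[6] f = 9, e = 18; distinct  yes
[7] values 9, 19, 18, 16 are pairwise distinct  yes
[8] values 14, 9, 19; d = 14 is not <= f = 9  no

No — constraint 8 is not satisfied.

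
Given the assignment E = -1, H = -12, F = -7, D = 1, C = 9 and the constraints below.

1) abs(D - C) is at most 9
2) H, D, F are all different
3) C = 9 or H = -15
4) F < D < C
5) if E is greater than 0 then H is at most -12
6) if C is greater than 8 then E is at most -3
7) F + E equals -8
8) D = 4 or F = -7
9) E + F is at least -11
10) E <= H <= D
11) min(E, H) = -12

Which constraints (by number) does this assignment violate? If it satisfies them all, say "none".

1) abs(1 - 9) = 8; 8 ≤ 9  ✓
2) values -12, 1, -7 are pairwise distinct  ✓
3) C = 9 = 9 (first disjunct)  ✓
4) values -7 < 1 < 9  ✓
5) E = -1, not > 0; antecedent false, conditional vacuously true  ✓
6) C = 9 > 8, so we need E ≤ -3; but E = -1 > -3  ✗
7) F + E = -7 + (-1) = -8  ✓
8) D = 1 ≠ 4, but F = -7 = -7 (second disjunct)  ✓
9) E + F = -1 + (-7) = -8; -8 ≥ -11  ✓
10) values -1, -12, 1; E = -1 is not <= H = -12  ✗
11) min(-1, -12) = -12  ✓

Constraints 6 and 10 do not hold.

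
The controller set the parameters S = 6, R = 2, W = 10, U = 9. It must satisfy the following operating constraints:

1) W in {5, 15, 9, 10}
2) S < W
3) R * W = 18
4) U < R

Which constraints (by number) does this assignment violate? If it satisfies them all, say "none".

No — constraints 3 and 4 are not satisfied.

1) W = 10 is in {5, 15, 9, 10}  OK
2) S = 6, W = 10; 6 < 10  OK
3) R * W = 2 * 10 = 20, not 18  FAIL
4) U = 9, R = 2; 9 ≥ 2 (want <)  FAIL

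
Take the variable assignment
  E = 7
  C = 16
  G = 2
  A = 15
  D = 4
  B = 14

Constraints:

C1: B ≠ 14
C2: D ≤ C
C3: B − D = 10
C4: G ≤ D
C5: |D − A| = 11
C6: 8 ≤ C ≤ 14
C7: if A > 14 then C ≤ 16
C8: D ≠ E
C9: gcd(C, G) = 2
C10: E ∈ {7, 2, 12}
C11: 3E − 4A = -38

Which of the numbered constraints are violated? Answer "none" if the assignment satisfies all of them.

C1: B = 14, but 14 is required to differ — violated.
C2: D = 4, C = 16; 4 ≤ 16 — satisfied.
C3: B − D = 14 − 4 = 10 — satisfied.
C4: G = 2, D = 4; 2 ≤ 4 — satisfied.
C5: |4 − 15| = 11 — satisfied.
C6: C = 16 is outside [8, 14] — violated.
C7: A = 15 > 14, so we need C ≤ 16; C = 16 ≤ 16 — satisfied.
C8: D = 4, E = 7; distinct — satisfied.
C9: gcd(16, 2) = 2 — satisfied.
C10: E = 7 is in {7, 2, 12} — satisfied.
C11: 3E − 4A = 3(7) − 4(15) = -39, not -38 — violated.

Constraints 1, 6, and 11 are violated.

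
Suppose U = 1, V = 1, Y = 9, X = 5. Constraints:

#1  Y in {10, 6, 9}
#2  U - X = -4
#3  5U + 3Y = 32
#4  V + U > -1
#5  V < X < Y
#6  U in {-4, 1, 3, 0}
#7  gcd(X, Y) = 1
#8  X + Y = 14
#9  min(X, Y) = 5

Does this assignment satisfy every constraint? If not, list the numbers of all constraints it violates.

#1 Y = 9 is in {10, 6, 9} — holds.
#2 U - X = 1 - 5 = -4 — holds.
#3 5U + 3Y = 5(1) + 3(9) = 32 — holds.
#4 V + U = 1 + 1 = 2; 2 > -1 — holds.
#5 values 1 < 5 < 9 — holds.
#6 U = 1 is in {-4, 1, 3, 0} — holds.
#7 gcd(5, 9) = 1 — holds.
#8 X + Y = 5 + 9 = 14 — holds.
#9 min(5, 9) = 5 — holds.

Yes — all constraints hold.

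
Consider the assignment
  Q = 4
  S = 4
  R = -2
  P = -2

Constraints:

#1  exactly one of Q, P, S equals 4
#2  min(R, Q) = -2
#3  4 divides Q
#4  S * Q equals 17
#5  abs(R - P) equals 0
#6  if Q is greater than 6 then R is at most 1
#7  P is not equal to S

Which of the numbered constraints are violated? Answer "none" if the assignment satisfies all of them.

#1 Q=4, P=-2, S=4; 2 of them equal 4, not exactly one — violated.
#2 min(-2, 4) = -2 — satisfied.
#3 4 / 4 = 1, so 4 divides 4 — satisfied.
#4 S * Q = 4 * 4 = 16, not 17 — violated.
#5 abs(-2 - (-2)) = 0 — satisfied.
#6 Q = 4, not > 6; antecedent false, conditional vacuously true — satisfied.
#7 P = -2, S = 4; distinct — satisfied.

Constraints 1 and 4 are violated.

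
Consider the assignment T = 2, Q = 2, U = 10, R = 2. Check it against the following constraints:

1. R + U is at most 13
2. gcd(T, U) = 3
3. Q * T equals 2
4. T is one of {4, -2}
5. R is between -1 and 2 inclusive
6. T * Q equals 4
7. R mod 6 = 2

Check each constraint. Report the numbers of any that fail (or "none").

1. R + U = 2 + 10 = 12; 12 ≤ 13 — OK.
2. gcd(2, 10) = 2, not 3 — violated.
3. Q * T = 2 * 2 = 4, not 2 — violated.
4. T = 2 is not in {4, -2} — violated.
5. R = 2 lies in [-1, 2] — OK.
6. T * Q = 2 * 2 = 4 — OK.
7. 2 mod 6 = 2 — OK.

Violated: 2, 3, 4.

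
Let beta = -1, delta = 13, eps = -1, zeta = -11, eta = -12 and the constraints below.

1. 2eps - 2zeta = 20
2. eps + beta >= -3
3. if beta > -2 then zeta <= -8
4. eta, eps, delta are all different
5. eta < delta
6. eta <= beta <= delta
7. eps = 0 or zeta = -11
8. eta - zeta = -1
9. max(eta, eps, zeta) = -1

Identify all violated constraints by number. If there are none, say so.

1. 2eps - 2zeta = 2(-1) - 2(-11) = 20 — satisfied.
2. eps + beta = -1 + (-1) = -2; -2 ≥ -3 — satisfied.
3. beta = -1 > -2, so we need zeta ≤ -8; zeta = -11 ≤ -8 — satisfied.
4. values -12, -1, 13 are pairwise distinct — satisfied.
5. eta = -12, delta = 13; -12 < 13 — satisfied.
6. values -12 <= -1 <= 13 — satisfied.
7. eps = -1 ≠ 0, but zeta = -11 = -11 (second disjunct) — satisfied.
8. eta - zeta = -12 - (-11) = -1 — satisfied.
9. max(-12, -1, -11) = -1 — satisfied.

The assignment satisfies every constraint.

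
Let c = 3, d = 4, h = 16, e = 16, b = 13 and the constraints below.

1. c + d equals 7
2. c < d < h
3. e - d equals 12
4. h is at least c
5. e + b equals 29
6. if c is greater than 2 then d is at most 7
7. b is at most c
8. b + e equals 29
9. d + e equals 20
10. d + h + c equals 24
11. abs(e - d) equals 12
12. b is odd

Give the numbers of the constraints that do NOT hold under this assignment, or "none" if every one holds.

Violated: 7 and 10.

1. c + d = 3 + 4 = 7 — holds.
2. values 3 < 4 < 16 — holds.
3. e - d = 16 - 4 = 12 — holds.
4. h = 16, c = 3; 16 ≥ 3 — holds.
5. e + b = 16 + 13 = 29 — holds.
6. c = 3 > 2, so we need d ≤ 7; d = 4 ≤ 7 — holds.
7. b = 13, c = 3; 13 > 3 (want ≤) — does not hold.
8. b + e = 13 + 16 = 29 — holds.
9. d + e = 4 + 16 = 20 — holds.
10. d + h + c = 4 + 16 + 3 = 23, not 24 — does not hold.
11. abs(16 - 4) = 12 — holds.
12. b = 13 is odd — holds.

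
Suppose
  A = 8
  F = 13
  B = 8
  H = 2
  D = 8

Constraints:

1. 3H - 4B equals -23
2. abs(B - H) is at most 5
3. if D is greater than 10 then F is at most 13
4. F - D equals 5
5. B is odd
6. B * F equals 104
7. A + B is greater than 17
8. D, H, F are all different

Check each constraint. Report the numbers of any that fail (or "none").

1. 3H - 4B = 3(2) - 4(8) = -26, not -23  no
2. abs(8 - 2) = 6; 6 > 5, exceeds bound 5  no
3. D = 8, not > 10; antecedent false, conditional vacuously true  yes
4. F - D = 13 - 8 = 5  yes
5. B = 8 is even  no
6. B * F = 8 * 13 = 104  yes
7. A + B = 8 + 8 = 16; 16 ≤ 17, bound 17 not met  no
8. values 8, 2, 13 are pairwise distinct  yes

The assignment fails constraints 1, 2, 5, 7.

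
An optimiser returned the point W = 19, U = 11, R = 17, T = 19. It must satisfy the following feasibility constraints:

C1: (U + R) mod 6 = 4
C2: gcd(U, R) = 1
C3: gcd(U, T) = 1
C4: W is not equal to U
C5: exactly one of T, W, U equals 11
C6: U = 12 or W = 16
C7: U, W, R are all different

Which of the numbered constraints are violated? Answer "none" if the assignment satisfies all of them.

C1: U + R = 28; 28 mod 6 = 4 — OK.
C2: gcd(11, 17) = 1 — OK.
C3: gcd(11, 19) = 1 — OK.
C4: W = 19, U = 11; distinct — OK.
C5: T=19, W=19, U=11; 1 of them equals 11 — OK.
C6: U = 11 ≠ 12 and W = 19 ≠ 16; both disjuncts false — violated.
C7: values 11, 19, 17 are pairwise distinct — OK.

No — constraint 6 is not satisfied.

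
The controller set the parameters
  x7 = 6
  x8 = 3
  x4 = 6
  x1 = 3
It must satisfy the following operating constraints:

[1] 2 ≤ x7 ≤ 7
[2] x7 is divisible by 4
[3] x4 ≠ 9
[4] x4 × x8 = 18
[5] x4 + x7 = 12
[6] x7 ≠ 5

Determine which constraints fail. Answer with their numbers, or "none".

[1] x7 = 6 lies in [2, 7] — OK.
[2] 6 = 4×1 + 2, so 4 does not divide 6 — violated.
[3] x4 = 6, and 6 ≠ 9 — OK.
[4] x4 × x8 = 6 × 3 = 18 — OK.
[5] x4 + x7 = 6 + 6 = 12 — OK.
[6] x7 = 6, and 6 ≠ 5 — OK.

Violated: 2.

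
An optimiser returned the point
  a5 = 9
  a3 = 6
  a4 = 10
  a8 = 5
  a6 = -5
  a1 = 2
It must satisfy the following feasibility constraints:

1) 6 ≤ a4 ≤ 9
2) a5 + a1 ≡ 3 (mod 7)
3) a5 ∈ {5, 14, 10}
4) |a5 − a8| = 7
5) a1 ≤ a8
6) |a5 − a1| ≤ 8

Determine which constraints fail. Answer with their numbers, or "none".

Violated: 1, 2, 3, 4.

1) a4 = 10 is outside [6, 9]  ✘
2) a5 + a1 = 11; 11 mod 7 = 4, not 3  ✘
3) a5 = 9 is not in {5, 14, 10}  ✘
4) |9 − 5| = 4, not 7  ✘
5) a1 = 2, a8 = 5; 2 ≤ 5  ✔
6) |9 − 2| = 7; 7 ≤ 8  ✔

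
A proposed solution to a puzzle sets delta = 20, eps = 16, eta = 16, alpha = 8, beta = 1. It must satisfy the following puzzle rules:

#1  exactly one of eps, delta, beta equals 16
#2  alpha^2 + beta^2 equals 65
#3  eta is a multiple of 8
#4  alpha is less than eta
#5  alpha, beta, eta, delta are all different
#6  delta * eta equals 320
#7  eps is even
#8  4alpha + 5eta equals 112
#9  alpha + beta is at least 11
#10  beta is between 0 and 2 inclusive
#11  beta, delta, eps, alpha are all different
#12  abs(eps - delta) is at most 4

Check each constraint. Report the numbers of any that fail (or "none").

The assignment fails constraint 9.

#1 eps=16, delta=20, beta=1; 1 of them equals 16  ✔
#2 alpha^2 + beta^2 = 8^2 + 1^2 = 64 + 1 = 65  ✔
#3 16 / 8 = 2, so 8 divides 16  ✔
#4 alpha = 8, eta = 16; 8 < 16  ✔
#5 values 8, 1, 16, 20 are pairwise distinct  ✔
#6 delta * eta = 20 * 16 = 320  ✔
#7 eps = 16 is even  ✔
#8 4alpha + 5eta = 4(8) + 5(16) = 112  ✔
#9 alpha + beta = 8 + 1 = 9; 9 < 11, bound 11 not met  ✘
#10 beta = 1 lies in [0, 2]  ✔
#11 values 1, 20, 16, 8 are pairwise distinct  ✔
#12 abs(16 - 20) = 4; 4 ≤ 4  ✔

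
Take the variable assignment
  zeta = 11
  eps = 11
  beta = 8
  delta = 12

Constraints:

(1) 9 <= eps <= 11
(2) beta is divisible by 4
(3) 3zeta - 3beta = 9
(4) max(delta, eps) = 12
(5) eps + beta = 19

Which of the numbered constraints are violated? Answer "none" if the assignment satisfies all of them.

(1) eps = 11 lies in [9, 11]  true
(2) 8 / 4 = 2, so 4 divides 8  true
(3) 3zeta - 3beta = 3(11) - 3(8) = 9  true
(4) max(12, 11) = 12  true
(5) eps + beta = 11 + 8 = 19  true

None — every constraint holds.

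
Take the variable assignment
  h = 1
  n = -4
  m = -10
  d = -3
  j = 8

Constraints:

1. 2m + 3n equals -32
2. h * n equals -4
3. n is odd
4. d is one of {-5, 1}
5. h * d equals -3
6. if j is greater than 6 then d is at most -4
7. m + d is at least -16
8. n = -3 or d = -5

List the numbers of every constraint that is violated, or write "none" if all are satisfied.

1. 2m + 3n = 2(-10) + 3(-4) = -32  holds
2. h * n = 1 * (-4) = -4  holds
3. n = -4 is even  fails
4. d = -3 is not in {-5, 1}  fails
5. h * d = 1 * (-3) = -3  holds
6. j = 8 > 6, so we need d ≤ -4; but d = -3 > -4  fails
7. m + d = -10 + (-3) = -13; -13 ≥ -16  holds
8. n = -4 ≠ -3 and d = -3 ≠ -5; both disjuncts false  fails

Violated: 3, 4, 6, 8.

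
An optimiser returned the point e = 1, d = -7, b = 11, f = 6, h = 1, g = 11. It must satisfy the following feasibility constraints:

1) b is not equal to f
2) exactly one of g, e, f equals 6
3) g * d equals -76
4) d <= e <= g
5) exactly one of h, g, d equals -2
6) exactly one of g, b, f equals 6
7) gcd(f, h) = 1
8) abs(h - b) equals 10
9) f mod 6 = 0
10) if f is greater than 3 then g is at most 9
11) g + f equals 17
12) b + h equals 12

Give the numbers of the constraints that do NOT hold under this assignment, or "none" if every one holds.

No — constraints 3, 5, 10 are not satisfied.

1) b = 11, f = 6; distinct  ✔
2) g=11, e=1, f=6; 1 of them equals 6  ✔
3) g * d = 11 * (-7) = -77, not -76  ✘
4) values -7 <= 1 <= 11  ✔
5) h=1, g=11, d=-7; 0 of them equal -2, not exactly one  ✘
6) g=11, b=11, f=6; 1 of them equals 6  ✔
7) gcd(6, 1) = 1  ✔
8) abs(1 - 11) = 10  ✔
9) 6 mod 6 = 0  ✔
10) f = 6 > 3, so we need g ≤ 9; but g = 11 > 9  ✘
11) g + f = 11 + 6 = 17  ✔
12) b + h = 11 + 1 = 12  ✔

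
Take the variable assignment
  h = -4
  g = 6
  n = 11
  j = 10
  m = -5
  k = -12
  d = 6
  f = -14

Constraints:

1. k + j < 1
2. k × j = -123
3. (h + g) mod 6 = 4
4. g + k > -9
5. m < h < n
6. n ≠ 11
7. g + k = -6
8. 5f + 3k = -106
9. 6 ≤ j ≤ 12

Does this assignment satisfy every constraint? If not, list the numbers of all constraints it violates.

Constraints 2, 3, 6 do not hold.

1. k + j = -12 + 10 = -2; -2 < 1  holds
2. k × j = -12 × 10 = -120, not -123  fails
3. h + g = 2; 2 mod 6 = 2, not 4  fails
4. g + k = 6 + (-12) = -6; -6 > -9  holds
5. values -5 < -4 < 11  holds
6. n = 11, but 11 is required to differ  fails
7. g + k = 6 + (-12) = -6  holds
8. 5f + 3k = 5(-14) + 3(-12) = -106  holds
9. j = 10 lies in [6, 12]  holds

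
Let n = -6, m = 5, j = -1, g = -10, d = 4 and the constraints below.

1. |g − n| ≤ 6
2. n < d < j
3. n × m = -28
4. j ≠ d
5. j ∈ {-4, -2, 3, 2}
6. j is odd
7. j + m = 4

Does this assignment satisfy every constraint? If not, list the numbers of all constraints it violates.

1. |-10 − (-6)| = 4; 4 ≤ 6 — satisfied.
2. values -6, 4, -1; d = 4 is not < j = -1 — violated.
3. n × m = -6 × 5 = -30, not -28 — violated.
4. j = -1, d = 4; distinct — satisfied.
5. j = -1 is not in {-4, -2, 3, 2} — violated.
6. j = -1 is odd — satisfied.
7. j + m = -1 + 5 = 4 — satisfied.

No — constraints 2, 3, 5 are not satisfied.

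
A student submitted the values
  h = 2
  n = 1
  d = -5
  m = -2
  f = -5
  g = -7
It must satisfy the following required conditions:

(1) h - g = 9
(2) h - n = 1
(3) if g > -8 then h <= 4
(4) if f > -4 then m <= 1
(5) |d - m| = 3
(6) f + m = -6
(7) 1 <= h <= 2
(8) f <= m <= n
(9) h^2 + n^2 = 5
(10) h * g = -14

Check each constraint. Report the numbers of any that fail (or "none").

(1) h - g = 2 - (-7) = 9 — holds.
(2) h - n = 2 - 1 = 1 — holds.
(3) g = -7 > -8, so we need h ≤ 4; h = 2 ≤ 4 — holds.
(4) f = -5, not > -4; antecedent false, conditional vacuously true — holds.
(5) |-5 - (-2)| = 3 — holds.
(6) f + m = -5 + (-2) = -7, not -6 — fails.
(7) h = 2 lies in [1, 2] — holds.
(8) values -5 <= -2 <= 1 — holds.
(9) h^2 + n^2 = 2^2 + 1^2 = 4 + 1 = 5 — holds.
(10) h * g = 2 * (-7) = -14 — holds.

Constraint 6 does not hold.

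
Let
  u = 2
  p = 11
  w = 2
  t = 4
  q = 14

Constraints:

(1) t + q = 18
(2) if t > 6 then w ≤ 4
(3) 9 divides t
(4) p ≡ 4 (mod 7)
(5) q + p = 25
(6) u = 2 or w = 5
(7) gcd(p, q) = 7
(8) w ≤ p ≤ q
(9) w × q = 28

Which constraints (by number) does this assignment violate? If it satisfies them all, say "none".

Violated: 3 and 7.

(1) t + q = 4 + 14 = 18  ✔
(2) t = 4, not > 6; antecedent false, conditional vacuously true  ✔
(3) 4 = 9×0 + 4, so 9 does not divide 4  ✘
(4) 11 mod 7 = 4  ✔
(5) q + p = 14 + 11 = 25  ✔
(6) u = 2 = 2 (first disjunct)  ✔
(7) gcd(11, 14) = 1, not 7  ✘
(8) values 2 ≤ 11 ≤ 14  ✔
(9) w × q = 2 × 14 = 28  ✔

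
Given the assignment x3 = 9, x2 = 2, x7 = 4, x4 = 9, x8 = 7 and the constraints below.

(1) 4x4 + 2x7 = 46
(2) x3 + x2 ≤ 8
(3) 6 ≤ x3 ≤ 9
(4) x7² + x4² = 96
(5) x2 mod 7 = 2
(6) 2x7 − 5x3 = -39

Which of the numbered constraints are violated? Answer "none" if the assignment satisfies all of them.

The assignment fails constraints 1, 2, 4, and 6.

(1) 4x4 + 2x7 = 4(9) + 2(4) = 44, not 46  false
(2) x3 + x2 = 9 + 2 = 11; 11 > 8, bound 8 not met  false
(3) x3 = 9 lies in [6, 9]  true
(4) x7² + x4² = 4² + 9² = 16 + 81 = 97, not 96  false
(5) 2 mod 7 = 2  true
(6) 2x7 − 5x3 = 2(4) − 5(9) = -37, not -39  false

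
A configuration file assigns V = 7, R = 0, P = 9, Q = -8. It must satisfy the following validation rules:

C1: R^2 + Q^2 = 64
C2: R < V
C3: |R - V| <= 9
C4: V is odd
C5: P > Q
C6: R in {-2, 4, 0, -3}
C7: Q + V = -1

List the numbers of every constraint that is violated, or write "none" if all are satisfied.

None — every constraint holds.

C1: R^2 + Q^2 = 0^2 + (-8)^2 = 0 + 64 = 64 — OK.
C2: R = 0, V = 7; 0 < 7 — OK.
C3: |0 - 7| = 7; 7 ≤ 9 — OK.
C4: V = 7 is odd — OK.
C5: P = 9, Q = -8; 9 > -8 — OK.
C6: R = 0 is in {-2, 4, 0, -3} — OK.
C7: Q + V = -8 + 7 = -1 — OK.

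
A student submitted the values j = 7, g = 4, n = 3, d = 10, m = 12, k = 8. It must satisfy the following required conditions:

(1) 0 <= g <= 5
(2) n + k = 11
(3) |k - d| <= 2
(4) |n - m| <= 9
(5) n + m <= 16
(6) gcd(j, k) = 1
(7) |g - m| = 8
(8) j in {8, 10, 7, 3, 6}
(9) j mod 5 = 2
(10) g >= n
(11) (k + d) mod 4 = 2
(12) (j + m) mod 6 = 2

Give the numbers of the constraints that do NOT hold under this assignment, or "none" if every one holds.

The assignment fails constraint 12.

(1) g = 4 lies in [0, 5]  yes
(2) n + k = 3 + 8 = 11  yes
(3) |8 - 10| = 2; 2 ≤ 2  yes
(4) |3 - 12| = 9; 9 ≤ 9  yes
(5) n + m = 3 + 12 = 15; 15 ≤ 16  yes
(6) gcd(7, 8) = 1  yes
(7) |4 - 12| = 8  yes
(8) j = 7 is in {8, 10, 7, 3, 6}  yes
(9) 7 mod 5 = 2  yes
(10) g = 4, n = 3; 4 ≥ 3  yes
(11) k + d = 18; 18 mod 4 = 2  yes
(12) j + m = 19; 19 mod 6 = 1, not 2  no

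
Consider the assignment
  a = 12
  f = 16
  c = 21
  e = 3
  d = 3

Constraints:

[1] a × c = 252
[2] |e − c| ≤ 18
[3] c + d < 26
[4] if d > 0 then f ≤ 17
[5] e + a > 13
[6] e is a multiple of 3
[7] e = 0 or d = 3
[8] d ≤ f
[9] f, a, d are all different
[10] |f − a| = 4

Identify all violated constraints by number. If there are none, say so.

The assignment satisfies every constraint.

[1] a × c = 12 × 21 = 252  holds
[2] |3 − 21| = 18; 18 ≤ 18  holds
[3] c + d = 21 + 3 = 24; 24 < 26  holds
[4] d = 3 > 0, so we need f ≤ 17; f = 16 ≤ 17  holds
[5] e + a = 3 + 12 = 15; 15 > 13  holds
[6] 3 / 3 = 1, so 3 divides 3  holds
[7] e = 3 ≠ 0, but d = 3 = 3 (second disjunct)  holds
[8] d = 3, f = 16; 3 ≤ 16  holds
[9] values 16, 12, 3 are pairwise distinct  holds
[10] |16 − 12| = 4  holds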